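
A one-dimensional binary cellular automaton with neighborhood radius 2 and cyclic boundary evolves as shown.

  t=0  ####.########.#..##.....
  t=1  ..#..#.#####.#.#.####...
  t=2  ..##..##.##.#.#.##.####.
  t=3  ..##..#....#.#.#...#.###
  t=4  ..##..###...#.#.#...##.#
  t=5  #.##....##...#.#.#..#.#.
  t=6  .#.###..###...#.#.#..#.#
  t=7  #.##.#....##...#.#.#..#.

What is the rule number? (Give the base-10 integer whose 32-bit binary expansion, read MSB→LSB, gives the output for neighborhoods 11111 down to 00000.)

3582009168

  ##### -> #   bit 31 = 1  t=0,i=7
  ####. -> #   bit 30 = 1  t=0,i=2
  ###.# -> .   bit 29 = 0  t=0,i=3
  ###.. -> #   bit 28 = 1  t=1,i=20
  ##.## -> .   bit 27 = 0  t=0,i=4
  ##.#. -> #   bit 26 = 1  t=0,i=13
  ##..# -> .   bit 25 = 0  t=2,i=4
  ##... -> #   bit 24 = 1  t=0,i=19
  #.### -> #   bit 23 = 1  t=0,i=5
  #.##. -> .   bit 22 = 0  t=2,i=9
  #.#.# -> .   bit 21 = 0  t=1,i=13
  #.#.. -> .   bit 20 = 0  t=0,i=14
  #..## -> .   bit 19 = 0  t=0,i=16
  #..#. -> .   bit 18 = 0  t=1,i=4
  #...# -> .   bit 17 = 0  t=2,i=0
  #.... -> #   bit 16 = 1  t=0,i=20
  .#### -> .   bit 15 = 0  t=0,i=1
  .###. -> .   bit 14 = 0  t=3,i=22
  .##.# -> .   bit 13 = 0  t=2,i=7
  .##.. -> #   bit 12 = 1  t=0,i=18
  .#.## -> #   bit 11 = 1  t=1,i=6
  .#.#. -> #   bit 10 = 1  t=1,i=14
  .#..# -> #   bit 9 = 1  t=0,i=15
  .#... -> #   bit 8 = 1  t=3,i=7
  ..### -> .   bit 7 = 0  t=0,i=0
  ..##. -> #   bit 6 = 1  t=0,i=17
  ..#.# -> .   bit 5 = 0  t=1,i=5
  ..#.. -> #   bit 4 = 1  t=1,i=2
  ...## -> .   bit 3 = 0  t=0,i=23
  ...#. -> .   bit 2 = 0  t=1,i=1
  ....# -> .   bit 1 = 0  t=0,i=22
  ..... -> .   bit 0 = 0  t=0,i=21
  bits 11010101100000010001111101010000 = 3582009168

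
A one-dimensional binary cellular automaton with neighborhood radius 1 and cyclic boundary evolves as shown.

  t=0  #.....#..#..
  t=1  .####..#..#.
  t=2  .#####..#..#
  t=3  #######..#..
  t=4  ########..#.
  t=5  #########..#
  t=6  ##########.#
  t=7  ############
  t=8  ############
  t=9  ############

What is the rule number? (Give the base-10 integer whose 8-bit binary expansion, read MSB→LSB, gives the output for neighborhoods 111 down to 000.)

  nb ###: next=#  (t=1,i=2, bit7=1)
  nb ##.: next=#  (t=1,i=4, bit6=1)
  nb #.#: next=#  (t=2,i=0, bit5=1)
  nb #..: next=#  (t=0,i=1, bit4=1)
  nb .##: next=#  (t=1,i=1, bit3=1)
  nb .#.: next=.  (t=0,i=0, bit2=0)
  nb ..#: next=.  (t=0,i=5, bit1=0)
  nb ...: next=#  (t=0,i=2, bit0=1)
  bits 11111001 = 249

249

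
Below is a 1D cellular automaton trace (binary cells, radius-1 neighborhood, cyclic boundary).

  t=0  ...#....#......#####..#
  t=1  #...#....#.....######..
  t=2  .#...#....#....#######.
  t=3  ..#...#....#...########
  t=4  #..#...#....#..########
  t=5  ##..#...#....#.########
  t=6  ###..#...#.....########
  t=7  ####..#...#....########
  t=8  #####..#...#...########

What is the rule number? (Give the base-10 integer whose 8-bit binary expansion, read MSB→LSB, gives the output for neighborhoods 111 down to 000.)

216

  ### -> #   bit 7 = 1  t=0,i=16
  ##. -> #   bit 6 = 1  t=0,i=19
  #.# -> .   bit 5 = 0  t=5,i=14
  #.. -> #   bit 4 = 1  t=0,i=0
  .## -> #   bit 3 = 1  t=0,i=15
  .#. -> .   bit 2 = 0  t=0,i=3
  ..# -> .   bit 1 = 0  t=0,i=2
  ... -> .   bit 0 = 0  t=0,i=1
  bits 11011000 = 216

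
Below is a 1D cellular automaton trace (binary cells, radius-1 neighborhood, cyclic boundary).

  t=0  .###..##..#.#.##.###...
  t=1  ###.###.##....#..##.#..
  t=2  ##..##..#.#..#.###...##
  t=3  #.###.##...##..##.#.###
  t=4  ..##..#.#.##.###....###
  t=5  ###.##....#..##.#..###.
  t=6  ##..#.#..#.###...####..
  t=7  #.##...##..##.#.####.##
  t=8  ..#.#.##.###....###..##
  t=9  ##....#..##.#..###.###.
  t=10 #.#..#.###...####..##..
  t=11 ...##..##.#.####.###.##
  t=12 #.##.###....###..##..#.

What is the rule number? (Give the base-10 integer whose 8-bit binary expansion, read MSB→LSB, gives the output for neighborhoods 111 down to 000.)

  ### -> #   bit 7 = 1  t=0,i=2
  ##. -> .   bit 6 = 0  t=0,i=3
  #.# -> .   bit 5 = 0  t=0,i=11
  #.. -> #   bit 4 = 1  t=0,i=4
  .## -> #   bit 3 = 1  t=0,i=1
  .#. -> .   bit 2 = 0  t=0,i=10
  ..# -> #   bit 1 = 1  t=0,i=0
  ... -> .   bit 0 = 0  t=0,i=21
  bits 10011010 = 154

154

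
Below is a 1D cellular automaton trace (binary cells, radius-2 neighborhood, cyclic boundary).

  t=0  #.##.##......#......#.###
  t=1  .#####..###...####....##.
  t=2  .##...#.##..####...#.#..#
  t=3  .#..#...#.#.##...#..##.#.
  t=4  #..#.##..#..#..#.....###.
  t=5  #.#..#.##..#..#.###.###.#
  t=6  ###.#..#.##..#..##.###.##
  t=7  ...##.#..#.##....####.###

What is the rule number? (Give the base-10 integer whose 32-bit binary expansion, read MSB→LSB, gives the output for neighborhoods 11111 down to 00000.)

  [31] ##### => .  t=1,i=3
  [30] ####. => .  t=0,i=24
  [29] ###.# => .  t=0,i=0
  [28] ###.. => .  t=1,i=5
  [27] ##.## => #  t=0,i=1
  [26] ##.#. => #  t=3,i=22
  [25] ##..# => #  t=1,i=6
  [24] ##... => .  t=0,i=7
  [23] #.### => #  t=0,i=22
  [22] #.##. => #  t=0,i=2
  [21] #.#.# => .  t=3,i=10
  [20] #.#.. => #  t=2,i=21
  [19] #..## => .  t=1,i=0
  [18] #..#. => #  t=2,i=23
  [17] #...# => #  t=1,i=12
  [16] #.... => #  t=0,i=8
  [15] .#### => #  t=0,i=23
  [14] .###. => #  t=1,i=9
  [13] .##.# => #  t=0,i=3
  [12] .##.. => .  t=0,i=6
  [11] .#.## => .  t=0,i=21
  [10] .#.#. => #  t=2,i=20
  [9] .#..# => .  t=2,i=22
  [8] .#... => #  t=0,i=14
  [7] ..### => #  t=1,i=1
  [6] ..##. => .  t=1,i=22
  [5] ..#.# => .  t=0,i=20
  [4] ..#.. => .  t=0,i=13
  [3] ...## => #  t=1,i=13
  [2] ...#. => .  t=0,i=12
  [1] ....# => .  t=0,i=11
  [0] ..... => #  t=0,i=9
  bits 00001110110101111110010110001001 = 249030025

249030025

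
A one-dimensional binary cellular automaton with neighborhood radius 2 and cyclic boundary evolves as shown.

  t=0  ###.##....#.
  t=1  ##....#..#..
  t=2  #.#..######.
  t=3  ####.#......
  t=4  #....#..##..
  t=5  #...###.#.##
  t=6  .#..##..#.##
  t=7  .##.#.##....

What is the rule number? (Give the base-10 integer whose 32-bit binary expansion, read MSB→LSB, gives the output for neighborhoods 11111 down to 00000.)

  nb #####: next=.  (t=2,i=7, bit31=0)
  nb ####.: next=.  (t=2,i=9, bit30=0)
  nb ###.#: next=.  (t=0,i=2, bit29=0)
  nb ###..: next=.  (t=5,i=0, bit28=0)
  nb ##.##: next=.  (t=0,i=3, bit27=0)
  nb ##.#.: next=.  (t=2,i=11, bit26=0)
  nb ##..#: next=#  (t=4,i=10, bit25=1)
  nb ##...: next=#  (t=0,i=6, bit24=1)
  nb #.###: next=#  (t=0,i=0, bit23=1)
  nb #.##.: next=.  (t=0,i=4, bit22=0)
  nb #.#.#: next=#  (t=2,i=0, bit21=1)
  nb #.#..: next=#  (t=2,i=2, bit20=1)
  nb #..##: next=.  (t=1,i=11, bit19=0)
  nb #..#.: next=#  (t=1,i=8, bit18=1)
  nb #...#: next=.  (t=5,i=2, bit17=0)
  nb #....: next=.  (t=0,i=7, bit16=0)
  nb .####: next=.  (t=2,i=6, bit15=0)
  nb .###.: next=#  (t=0,i=1, bit14=1)
  nb .##.#: next=.  (t=6,i=11, bit13=0)
  nb .##..: next=.  (t=0,i=5, bit12=0)
  nb .#.##: next=.  (t=0,i=11, bit11=0)
  nb .#.#.: next=#  (t=2,i=1, bit10=1)
  nb .#..#: next=#  (t=1,i=7, bit9=1)
  nb .#...: next=.  (t=3,i=6, bit8=0)
  nb ..###: next=#  (t=2,i=5, bit7=1)
  nb ..##.: next=#  (t=1,i=0, bit6=1)
  nb ..#.#: next=.  (t=0,i=10, bit5=0)
  nb ..#..: next=#  (t=1,i=6, bit4=1)
  nb ...##: next=.  (t=3,i=11, bit3=0)
  nb ...#.: next=#  (t=0,i=9, bit2=1)
  nb ....#: next=.  (t=0,i=8, bit1=0)
  nb .....: next=#  (t=3,i=8, bit0=1)
  bits 00000011101101000100011011010101 = 62146261

62146261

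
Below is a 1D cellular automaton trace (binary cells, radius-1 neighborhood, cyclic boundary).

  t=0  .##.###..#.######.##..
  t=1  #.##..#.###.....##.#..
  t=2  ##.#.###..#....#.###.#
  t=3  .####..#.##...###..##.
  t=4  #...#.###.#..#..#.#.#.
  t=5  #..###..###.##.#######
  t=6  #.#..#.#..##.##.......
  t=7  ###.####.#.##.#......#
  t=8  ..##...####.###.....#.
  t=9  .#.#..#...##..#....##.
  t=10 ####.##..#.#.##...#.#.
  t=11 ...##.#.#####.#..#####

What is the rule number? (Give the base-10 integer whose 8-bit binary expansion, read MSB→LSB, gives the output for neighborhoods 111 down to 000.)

102

  ###|.  b7=0 t=0,i=5
  ##.|#  b6=1 t=0,i=2
  #.#|#  b5=1 t=0,i=3
  #..|.  b4=0 t=0,i=7
  .##|.  b3=0 t=0,i=1
  .#.|#  b2=1 t=0,i=9
  ..#|#  b1=1 t=0,i=0
  ...|.  b0=0 t=0,i=21
  bits 01100110 = 102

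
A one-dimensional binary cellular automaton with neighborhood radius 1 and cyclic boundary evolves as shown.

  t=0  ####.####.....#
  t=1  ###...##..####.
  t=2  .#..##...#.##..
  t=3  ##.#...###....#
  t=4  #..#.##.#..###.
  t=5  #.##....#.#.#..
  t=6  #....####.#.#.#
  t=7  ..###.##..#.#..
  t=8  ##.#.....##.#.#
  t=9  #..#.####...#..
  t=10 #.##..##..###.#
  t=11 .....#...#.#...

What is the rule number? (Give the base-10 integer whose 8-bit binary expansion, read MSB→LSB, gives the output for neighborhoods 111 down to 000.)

  ### -> #   bit 7 = 1  t=0,i=0
  ##. -> .   bit 6 = 0  t=0,i=3
  #.# -> .   bit 5 = 0  t=0,i=4
  #.. -> .   bit 4 = 0  t=0,i=9
  .## -> .   bit 3 = 0  t=0,i=5
  .#. -> #   bit 2 = 1  t=2,i=1
  ..# -> #   bit 1 = 1  t=0,i=13
  ... -> #   bit 0 = 1  t=0,i=10
  bits 10000111 = 135

135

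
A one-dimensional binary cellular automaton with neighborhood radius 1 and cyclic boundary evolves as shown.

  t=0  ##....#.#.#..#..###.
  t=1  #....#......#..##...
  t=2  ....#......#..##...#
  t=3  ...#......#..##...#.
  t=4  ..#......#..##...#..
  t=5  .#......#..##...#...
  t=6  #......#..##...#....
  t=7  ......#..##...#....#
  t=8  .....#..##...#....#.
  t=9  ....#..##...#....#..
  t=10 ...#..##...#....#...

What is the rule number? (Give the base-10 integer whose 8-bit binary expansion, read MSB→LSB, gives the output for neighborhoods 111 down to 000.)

  ###|.  b7=0 t=0,i=17
  ##.|.  b6=0 t=0,i=1
  #.#|.  b5=0 t=0,i=7
  #..|.  b4=0 t=0,i=2
  .##|#  b3=1 t=0,i=0
  .#.|.  b2=0 t=0,i=6
  ..#|#  b1=1 t=0,i=5
  ...|.  b0=0 t=0,i=3
  bits 00001010 = 10

10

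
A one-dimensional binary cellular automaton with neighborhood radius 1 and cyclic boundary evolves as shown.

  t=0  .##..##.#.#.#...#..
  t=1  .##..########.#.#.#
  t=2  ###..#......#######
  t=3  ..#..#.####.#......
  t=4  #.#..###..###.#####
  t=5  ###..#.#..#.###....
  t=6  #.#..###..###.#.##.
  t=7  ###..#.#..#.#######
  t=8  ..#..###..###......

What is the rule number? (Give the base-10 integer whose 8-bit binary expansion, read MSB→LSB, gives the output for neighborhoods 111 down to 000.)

  ###|.  b7=0 t=1,i=6
  ##.|#  b6=1 t=0,i=2
  #.#|#  b5=1 t=0,i=7
  #..|.  b4=0 t=0,i=3
  .##|#  b3=1 t=0,i=1
  .#.|#  b2=1 t=0,i=8
  ..#|.  b1=0 t=0,i=0
  ...|#  b0=1 t=0,i=14
  bits 01101101 = 109

109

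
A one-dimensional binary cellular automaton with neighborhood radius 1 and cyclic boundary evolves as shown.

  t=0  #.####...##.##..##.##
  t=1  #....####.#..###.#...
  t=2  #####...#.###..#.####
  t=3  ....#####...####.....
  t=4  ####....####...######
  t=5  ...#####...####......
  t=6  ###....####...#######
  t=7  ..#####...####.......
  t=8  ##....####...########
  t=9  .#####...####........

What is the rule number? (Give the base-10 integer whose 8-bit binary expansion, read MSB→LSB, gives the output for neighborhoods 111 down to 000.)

87

  ### -> .   bit 7 = 0  t=0,i=3
  ##. -> #   bit 6 = 1  t=0,i=0
  #.# -> .   bit 5 = 0  t=0,i=1
  #.. -> #   bit 4 = 1  t=0,i=6
  .## -> .   bit 3 = 0  t=0,i=2
  .#. -> #   bit 2 = 1  t=1,i=0
  ..# -> #   bit 1 = 1  t=0,i=8
  ... -> #   bit 0 = 1  t=0,i=7
  bits 01010111 = 87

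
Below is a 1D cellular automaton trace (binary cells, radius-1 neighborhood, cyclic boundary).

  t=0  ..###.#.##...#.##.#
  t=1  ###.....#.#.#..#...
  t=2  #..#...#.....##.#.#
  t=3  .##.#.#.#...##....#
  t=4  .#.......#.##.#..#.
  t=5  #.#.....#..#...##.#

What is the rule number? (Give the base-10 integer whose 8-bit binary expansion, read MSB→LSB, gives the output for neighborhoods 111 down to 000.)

26

  nb ###: next=.  (t=0,i=3, bit7=0)
  nb ##.: next=.  (t=0,i=4, bit6=0)
  nb #.#: next=.  (t=0,i=5, bit5=0)
  nb #..: next=#  (t=0,i=0, bit4=1)
  nb .##: next=#  (t=0,i=2, bit3=1)
  nb .#.: next=.  (t=0,i=6, bit2=0)
  nb ..#: next=#  (t=0,i=1, bit1=1)
  nb ...: next=.  (t=0,i=11, bit0=0)
  bits 00011010 = 26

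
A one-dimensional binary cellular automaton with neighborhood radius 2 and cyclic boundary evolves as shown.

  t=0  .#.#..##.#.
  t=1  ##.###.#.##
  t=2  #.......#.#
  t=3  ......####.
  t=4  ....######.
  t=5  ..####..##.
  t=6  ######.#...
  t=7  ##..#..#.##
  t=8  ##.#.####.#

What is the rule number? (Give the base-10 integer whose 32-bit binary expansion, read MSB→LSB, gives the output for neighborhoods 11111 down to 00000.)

1344187054

  nb #####: next=.  (t=4,i=6, bit31=0)
  nb ####.: next=#  (t=1,i=0, bit30=1)
  nb ###.#: next=.  (t=1,i=1, bit29=0)
  nb ###..: next=#  (t=3,i=9, bit28=1)
  nb ##.##: next=.  (t=1,i=2, bit27=0)
  nb ##.#.: next=.  (t=0,i=8, bit26=0)
  nb ##..#: next=.  (t=5,i=6, bit25=0)
  nb ##...: next=.  (t=2,i=1, bit24=0)
  nb #.###: next=.  (t=1,i=3, bit23=0)
  nb #.##.: next=.  (t=2,i=10, bit22=0)
  nb #.#.#: next=.  (t=1,i=7, bit21=0)
  nb #.#..: next=#  (t=0,i=3, bit20=1)
  nb #..##: next=#  (t=0,i=5, bit19=1)
  nb #..#.: next=#  (t=0,i=0, bit18=1)
  nb #...#: next=#  (t=5,i=0, bit17=1)
  nb #....: next=.  (t=2,i=2, bit16=0)
  nb .####: next=#  (t=1,i=10, bit15=1)
  nb .###.: next=.  (t=1,i=4, bit14=0)
  nb .##.#: next=#  (t=0,i=7, bit13=1)
  nb .##..: next=.  (t=2,i=0, bit12=0)
  nb .#.##: next=#  (t=1,i=8, bit11=1)
  nb .#.#.: next=.  (t=0,i=2, bit10=0)
  nb .#..#: next=#  (t=0,i=4, bit9=1)
  nb .#...: next=.  (t=6,i=8, bit8=0)
  nb ..###: next=#  (t=3,i=6, bit7=1)
  nb ..##.: next=.  (t=0,i=6, bit6=0)
  nb ..#.#: next=#  (t=0,i=1, bit5=1)
  nb ..#..: next=.  (t=7,i=4, bit4=0)
  nb ...##: next=#  (t=3,i=5, bit3=1)
  nb ...#.: next=#  (t=2,i=7, bit2=1)
  nb ....#: next=#  (t=2,i=6, bit1=1)
  nb .....: next=.  (t=2,i=3, bit0=0)
  bits 01010000000111101010101010101110 = 1344187054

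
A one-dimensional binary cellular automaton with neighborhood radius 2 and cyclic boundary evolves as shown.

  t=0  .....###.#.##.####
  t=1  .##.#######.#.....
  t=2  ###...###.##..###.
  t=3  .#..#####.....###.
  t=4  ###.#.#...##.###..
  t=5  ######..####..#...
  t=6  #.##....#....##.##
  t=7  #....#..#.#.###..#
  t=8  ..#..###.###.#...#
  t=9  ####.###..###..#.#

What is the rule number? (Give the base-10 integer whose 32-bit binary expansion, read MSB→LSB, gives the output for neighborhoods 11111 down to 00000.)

  nb #####: next=#  (t=1,i=6, bit31=1)
  nb ####.: next=.  (t=0,i=16, bit30=0)
  nb ###.#: next=#  (t=0,i=7, bit29=1)
  nb ###..: next=.  (t=0,i=17, bit28=0)
  nb ##.##: next=.  (t=0,i=13, bit27=0)
  nb ##.#.: next=#  (t=0,i=8, bit26=1)
  nb ##..#: next=.  (t=2,i=12, bit25=0)
  nb ##...: next=.  (t=0,i=0, bit24=0)
  nb #.###: next=.  (t=0,i=14, bit23=0)
  nb #.##.: next=.  (t=0,i=11, bit22=0)
  nb #.#.#: next=#  (t=0,i=9, bit21=1)
  nb #.#..: next=.  (t=1,i=12, bit20=0)
  nb #..##: next=.  (t=2,i=13, bit19=0)
  nb #..#.: next=#  (t=3,i=0, bit18=1)
  nb #...#: next=#  (t=2,i=4, bit17=1)
  nb #....: next=#  (t=0,i=1, bit16=1)
  nb .####: next=.  (t=0,i=15, bit15=0)
  nb .###.: next=#  (t=0,i=6, bit14=1)
  nb .##.#: next=#  (t=0,i=12, bit13=1)
  nb .##..: next=.  (t=2,i=11, bit12=0)
  nb .#.##: next=#  (t=0,i=10, bit11=1)
  nb .#.#.: next=#  (t=4,i=5, bit10=1)
  nb .#..#: next=#  (t=3,i=2, bit9=1)
  nb .#...: next=.  (t=1,i=13, bit8=0)
  nb ..###: next=#  (t=0,i=5, bit7=1)
  nb ..##.: next=#  (t=1,i=1, bit6=1)
  nb ..#.#: next=.  (t=7,i=8, bit5=0)
  nb ..#..: next=#  (t=3,i=1, bit4=1)
  nb ...##: next=#  (t=0,i=4, bit3=1)
  nb ...#.: next=.  (t=6,i=7, bit2=0)
  nb ....#: next=.  (t=0,i=3, bit1=0)
  nb .....: next=#  (t=0,i=2, bit0=1)
  bits 10100100001001110110111011011001 = 2754047705

2754047705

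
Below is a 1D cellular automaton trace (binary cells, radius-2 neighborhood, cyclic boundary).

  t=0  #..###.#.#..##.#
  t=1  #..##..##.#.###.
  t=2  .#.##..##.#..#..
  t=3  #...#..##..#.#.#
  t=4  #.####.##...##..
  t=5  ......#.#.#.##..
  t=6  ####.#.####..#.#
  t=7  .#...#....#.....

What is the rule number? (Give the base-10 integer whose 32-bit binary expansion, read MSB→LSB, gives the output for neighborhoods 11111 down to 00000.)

  nb #####: next=#  (t=6,i=1, bit31=1)
  nb ####.: next=.  (t=4,i=4, bit30=0)
  nb ###.#: next=.  (t=0,i=5, bit29=0)
  nb ###..: next=#  (t=6,i=10, bit28=1)
  nb ##.##: next=#  (t=0,i=14, bit27=1)
  nb ##.#.: next=.  (t=0,i=6, bit26=0)
  nb ##..#: next=.  (t=0,i=1, bit25=0)
  nb ##...: next=.  (t=3,i=1, bit24=0)
  nb #.###: next=.  (t=1,i=12, bit23=0)
  nb #.##.: next=.  (t=0,i=15, bit22=0)
  nb #.#.#: next=#  (t=0,i=7, bit21=1)
  nb #.#..: next=.  (t=0,i=9, bit20=0)
  nb #..##: next=.  (t=0,i=2, bit19=0)
  nb #..#.: next=.  (t=2,i=12, bit18=0)
  nb #...#: next=#  (t=2,i=15, bit17=1)
  nb #....: next=#  (t=5,i=15, bit16=1)
  nb .####: next=.  (t=4,i=3, bit15=0)
  nb .###.: next=#  (t=0,i=4, bit14=1)
  nb .##.#: next=#  (t=0,i=13, bit13=1)
  nb .##..: next=#  (t=0,i=0, bit12=1)
  nb .#.##: next=.  (t=1,i=11, bit11=0)
  nb .#.#.: next=#  (t=0,i=8, bit10=1)
  nb .#..#: next=#  (t=0,i=10, bit9=1)
  nb .#...: next=.  (t=2,i=14, bit8=0)
  nb ..###: next=#  (t=0,i=3, bit7=1)
  nb ..##.: next=#  (t=0,i=12, bit6=1)
  nb ..#.#: next=.  (t=2,i=1, bit5=0)
  nb ..#..: next=#  (t=2,i=13, bit4=1)
  nb ...##: next=.  (t=4,i=11, bit3=0)
  nb ...#.: next=#  (t=2,i=0, bit2=1)
  nb ....#: next=.  (t=5,i=4, bit1=0)
  nb .....: next=#  (t=5,i=0, bit0=1)
  bits 10011000001000110111011011010101 = 2552461013

2552461013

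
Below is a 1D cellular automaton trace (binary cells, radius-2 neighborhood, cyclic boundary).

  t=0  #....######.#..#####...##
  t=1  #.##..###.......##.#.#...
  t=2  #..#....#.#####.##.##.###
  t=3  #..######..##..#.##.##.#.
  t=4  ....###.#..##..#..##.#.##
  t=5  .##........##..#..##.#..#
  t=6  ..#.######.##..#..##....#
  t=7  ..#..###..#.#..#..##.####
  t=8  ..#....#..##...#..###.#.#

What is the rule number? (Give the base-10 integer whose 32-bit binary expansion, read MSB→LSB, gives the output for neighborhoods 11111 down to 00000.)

  #####|#  b31=1 t=0,i=7
  ####.|.  b30=0 t=0,i=9
  ###.#|.  b29=0 t=0,i=10
  ###..|#  b28=1 t=0,i=0
  ##.##|#  b27=1 t=2,i=15
  ##.#.|.  b26=0 t=0,i=11
  ##..#|.  b25=0 t=1,i=4
  ##...|.  b24=0 t=0,i=1
  #.###|.  b23=0 t=2,i=10
  #.##.|.  b22=0 t=1,i=2
  #.#.#|#  b21=1 t=1,i=19
  #.#..|.  b20=0 t=0,i=12
  #..##|.  b19=0 t=0,i=14
  #..#.|.  b18=0 t=2,i=2
  #...#|#  b17=1 t=0,i=21
  #....|#  b16=1 t=0,i=2
  .####|#  b15=1 t=0,i=6
  .###.|.  b14=0 t=0,i=24
  .##.#|#  b13=1 t=1,i=17
  .##..|#  b12=1 t=1,i=3
  .#.##|.  b11=0 t=1,i=1
  .#.#.|#  b10=1 t=1,i=20
  .#..#|.  b9=0 t=0,i=13
  .#...|#  b8=1 t=1,i=22
  ..###|.  b7=0 t=0,i=5
  ..##.|#  b6=1 t=1,i=16
  ..#.#|#  b5=1 t=1,i=0
  ..#..|#  b4=1 t=2,i=3
  ...##|.  b3=0 t=0,i=4
  ...#.|#  b2=1 t=1,i=24
  ....#|#  b1=1 t=0,i=3
  .....|#  b0=1 t=1,i=11
  bits 10011000001000111011010101110111 = 2552477047

2552477047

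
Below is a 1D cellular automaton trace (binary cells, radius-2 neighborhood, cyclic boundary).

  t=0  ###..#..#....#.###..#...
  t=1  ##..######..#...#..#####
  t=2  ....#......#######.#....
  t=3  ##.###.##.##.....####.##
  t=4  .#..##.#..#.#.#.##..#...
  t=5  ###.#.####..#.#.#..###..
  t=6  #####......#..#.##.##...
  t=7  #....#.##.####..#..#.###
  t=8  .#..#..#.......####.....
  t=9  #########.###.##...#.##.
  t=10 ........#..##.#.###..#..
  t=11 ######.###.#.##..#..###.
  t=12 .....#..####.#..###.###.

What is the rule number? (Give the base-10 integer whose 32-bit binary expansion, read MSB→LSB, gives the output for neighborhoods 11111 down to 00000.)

  nb #####: next=.  (t=1,i=6, bit31=0)
  nb ####.: next=.  (t=1,i=0, bit30=0)
  nb ###.#: next=#  (t=2,i=17, bit29=1)
  nb ###..: next=.  (t=0,i=2, bit28=0)
  nb ##.##: next=.  (t=3,i=2, bit27=0)
  nb ##.#.: next=#  (t=2,i=18, bit26=1)
  nb ##..#: next=.  (t=0,i=3, bit25=0)
  nb ##...: next=#  (t=3,i=12, bit24=1)
  nb #.###: next=.  (t=0,i=15, bit23=0)
  nb #.##.: next=#  (t=3,i=7, bit22=1)
  nb #.#.#: next=#  (t=4,i=12, bit21=1)
  nb #.#..: next=#  (t=2,i=19, bit20=1)
  nb #..##: next=.  (t=1,i=3, bit19=0)
  nb #..#.: next=#  (t=0,i=4, bit18=1)
  nb #...#: next=#  (t=0,i=22, bit17=1)
  nb #....: next=.  (t=0,i=10, bit16=0)
  nb .####: next=.  (t=1,i=5, bit15=0)
  nb .###.: next=#  (t=0,i=1, bit14=1)
  nb .##.#: next=.  (t=3,i=8, bit13=0)
  nb .##..: next=.  (t=3,i=11, bit12=0)
  nb .#.##: next=.  (t=0,i=14, bit11=0)
  nb .#.#.: next=.  (t=4,i=11, bit10=0)
  nb .#..#: next=#  (t=0,i=6, bit9=1)
  nb .#...: next=#  (t=0,i=9, bit8=1)
  nb ..###: next=#  (t=0,i=0, bit7=1)
  nb ..##.: next=#  (t=4,i=4, bit6=1)
  nb ..#.#: next=.  (t=0,i=13, bit5=0)
  nb ..#..: next=#  (t=0,i=5, bit4=1)
  nb ...##: next=#  (t=0,i=23, bit3=1)
  nb ...#.: next=#  (t=0,i=12, bit2=1)
  nb ....#: next=.  (t=0,i=11, bit1=0)
  nb .....: next=#  (t=2,i=0, bit0=1)
  bits 00100101011101100100001111011101 = 628507613

628507613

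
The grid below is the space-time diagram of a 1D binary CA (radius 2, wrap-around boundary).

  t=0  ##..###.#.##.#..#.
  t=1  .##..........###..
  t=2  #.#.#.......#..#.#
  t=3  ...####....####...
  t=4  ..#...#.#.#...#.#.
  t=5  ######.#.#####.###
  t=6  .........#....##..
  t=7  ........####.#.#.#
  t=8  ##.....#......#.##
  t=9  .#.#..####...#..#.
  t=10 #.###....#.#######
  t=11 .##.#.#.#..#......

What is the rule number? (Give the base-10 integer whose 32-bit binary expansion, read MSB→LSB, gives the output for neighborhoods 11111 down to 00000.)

  nb #####: next=.  (t=5,i=0, bit31=0)
  nb ####.: next=.  (t=3,i=5, bit30=0)
  nb ###.#: next=.  (t=0,i=6, bit29=0)
  nb ###..: next=#  (t=1,i=15, bit28=1)
  nb ##.##: next=#  (t=5,i=14, bit27=1)
  nb ##.#.: next=.  (t=0,i=7, bit26=0)
  nb ##..#: next=#  (t=0,i=2, bit25=1)
  nb ##...: next=.  (t=1,i=3, bit24=0)
  nb #.###: next=#  (t=5,i=9, bit23=1)
  nb #.##.: next=.  (t=0,i=0, bit22=0)
  nb #.#.#: next=.  (t=0,i=8, bit21=0)
  nb #.#..: next=#  (t=0,i=13, bit20=1)
  nb #..##: next=.  (t=0,i=3, bit19=0)
  nb #..#.: next=#  (t=0,i=15, bit18=1)
  nb #...#: next=#  (t=1,i=17, bit17=1)
  nb #....: next=#  (t=1,i=4, bit16=1)
  nb .####: next=.  (t=3,i=4, bit15=0)
  nb .###.: next=.  (t=0,i=5, bit14=0)
  nb .##.#: next=.  (t=0,i=11, bit13=0)
  nb .##..: next=#  (t=0,i=1, bit12=1)
  nb .#.##: next=.  (t=0,i=9, bit11=0)
  nb .#.#.: next=#  (t=2,i=3, bit10=1)
  nb .#..#: next=#  (t=0,i=14, bit9=1)
  nb .#...: next=#  (t=2,i=5, bit8=1)
  nb ..###: next=.  (t=0,i=4, bit7=0)
  nb ..##.: next=.  (t=1,i=1, bit6=0)
  nb ..#.#: next=.  (t=0,i=16, bit5=0)
  nb ..#..: next=#  (t=2,i=12, bit4=1)
  nb ...##: next=#  (t=1,i=0, bit3=1)
  nb ...#.: next=#  (t=2,i=11, bit2=1)
  nb ....#: next=.  (t=1,i=11, bit1=0)
  nb .....: next=.  (t=1,i=5, bit0=0)
  bits 00011010100101110001011100011100 = 446109468

446109468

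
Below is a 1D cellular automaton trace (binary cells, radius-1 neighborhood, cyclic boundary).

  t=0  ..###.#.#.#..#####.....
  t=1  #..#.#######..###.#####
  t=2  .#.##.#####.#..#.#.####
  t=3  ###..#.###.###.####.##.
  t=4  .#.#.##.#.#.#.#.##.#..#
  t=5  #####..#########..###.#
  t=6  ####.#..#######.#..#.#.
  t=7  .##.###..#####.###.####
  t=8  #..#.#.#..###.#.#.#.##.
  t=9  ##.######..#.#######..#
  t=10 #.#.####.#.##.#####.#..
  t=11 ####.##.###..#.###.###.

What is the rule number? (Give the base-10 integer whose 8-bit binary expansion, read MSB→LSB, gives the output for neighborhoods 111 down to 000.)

181

  [7] ### => #  t=0,i=3
  [6] ##. => .  t=0,i=4
  [5] #.# => #  t=0,i=5
  [4] #.. => #  t=0,i=11
  [3] .## => .  t=0,i=2
  [2] .#. => #  t=0,i=6
  [1] ..# => .  t=0,i=1
  [0] ... => #  t=0,i=0
  bits 10110101 = 181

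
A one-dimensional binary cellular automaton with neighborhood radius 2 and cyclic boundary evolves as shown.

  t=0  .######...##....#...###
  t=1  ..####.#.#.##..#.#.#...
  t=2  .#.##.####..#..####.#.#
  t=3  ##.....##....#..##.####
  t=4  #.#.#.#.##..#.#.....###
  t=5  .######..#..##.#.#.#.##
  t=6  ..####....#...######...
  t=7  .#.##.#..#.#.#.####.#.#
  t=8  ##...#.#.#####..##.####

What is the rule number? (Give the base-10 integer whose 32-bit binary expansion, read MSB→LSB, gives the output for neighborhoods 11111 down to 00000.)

  ##### -> #   bit 31 = 1  t=0,i=3
  ####. -> #   bit 30 = 1  t=0,i=5
  ###.# -> .   bit 29 = 0  t=0,i=22
  ###.. -> .   bit 28 = 0  t=0,i=6
  ##.## -> .   bit 27 = 0  t=0,i=0
  ##.#. -> #   bit 26 = 1  t=1,i=6
  ##..# -> .   bit 25 = 0  t=1,i=13
  ##... -> #   bit 24 = 1  t=0,i=7
  #.### -> .   bit 23 = 0  t=0,i=1
  #.##. -> .   bit 22 = 0  t=1,i=11
  #.#.# -> #   bit 21 = 1  t=1,i=7
  #.#.. -> .   bit 20 = 0  t=1,i=19
  #..## -> .   bit 19 = 0  t=2,i=14
  #..#. -> .   bit 18 = 0  t=1,i=14
  #...# -> .   bit 17 = 0  t=0,i=8
  #.... -> .   bit 16 = 0  t=0,i=13
  .#### -> #   bit 15 = 1  t=0,i=2
  .###. -> .   bit 14 = 0  t=0,i=21
  .##.# -> .   bit 13 = 0  t=2,i=4
  .##.. -> #   bit 12 = 1  t=0,i=11
  .#.## -> .   bit 11 = 0  t=1,i=10
  .#.#. -> #   bit 10 = 1  t=1,i=8
  .#..# -> #   bit 9 = 1  t=2,i=13
  .#... -> #   bit 8 = 1  t=0,i=17
  ..### -> .   bit 7 = 0  t=0,i=20
  ..##. -> .   bit 6 = 0  t=0,i=10
  ..#.# -> #   bit 5 = 1  t=1,i=15
  ..#.. -> .   bit 4 = 0  t=0,i=16
  ...## -> #   bit 3 = 1  t=0,i=9
  ...#. -> #   bit 2 = 1  t=0,i=15
  ....# -> .   bit 1 = 0  t=0,i=14
  ..... -> #   bit 0 = 1  t=1,i=22
  bits 11000101001000001001011100101101 = 3307247405

3307247405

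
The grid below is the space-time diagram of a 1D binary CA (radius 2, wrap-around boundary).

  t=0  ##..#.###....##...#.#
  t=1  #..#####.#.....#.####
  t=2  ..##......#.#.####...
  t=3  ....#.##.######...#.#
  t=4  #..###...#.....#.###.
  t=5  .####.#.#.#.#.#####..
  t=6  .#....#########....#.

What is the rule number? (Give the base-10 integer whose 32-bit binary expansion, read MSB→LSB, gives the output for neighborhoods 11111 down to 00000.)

28069797

  ##### -> .   bit 31 = 0  t=1,i=5
  ####. -> .   bit 30 = 0  t=1,i=6
  ###.# -> .   bit 29 = 0  t=1,i=7
  ###.. -> .   bit 28 = 0  t=0,i=1
  ##.## -> .   bit 27 = 0  t=3,i=8
  ##.#. -> .   bit 26 = 0  t=1,i=8
  ##..# -> .   bit 25 = 0  t=0,i=2
  ##... -> #   bit 24 = 1  t=0,i=9
  #.### -> #   bit 23 = 1  t=0,i=6
  #.##. -> .   bit 22 = 0  t=3,i=6
  #.#.# -> #   bit 21 = 1  t=2,i=12
  #.#.. -> .   bit 20 = 0  t=1,i=9
  #..## -> #   bit 19 = 1  t=1,i=2
  #..#. -> #   bit 18 = 1  t=0,i=3
  #...# -> .   bit 17 = 0  t=0,i=16
  #.... -> .   bit 16 = 0  t=0,i=10
  .#### -> .   bit 15 = 0  t=1,i=4
  .###. -> #   bit 14 = 1  t=0,i=0
  .##.# -> .   bit 13 = 0  t=3,i=7
  .##.. -> .   bit 12 = 0  t=0,i=14
  .#.## -> #   bit 11 = 1  t=0,i=5
  .#.#. -> #   bit 10 = 1  t=2,i=11
  .#..# -> #   bit 9 = 1  t=4,i=1
  .#... -> #   bit 8 = 1  t=1,i=10
  ..### -> #   bit 7 = 1  t=1,i=3
  ..##. -> .   bit 6 = 0  t=0,i=13
  ..#.# -> #   bit 5 = 1  t=0,i=4
  ..#.. -> .   bit 4 = 0  t=4,i=9
  ...## -> .   bit 3 = 0  t=0,i=12
  ...#. -> #   bit 2 = 1  t=0,i=17
  ....# -> .   bit 1 = 0  t=0,i=11
  ..... -> #   bit 0 = 1  t=1,i=12
  bits 00000001101011000100111110100101 = 28069797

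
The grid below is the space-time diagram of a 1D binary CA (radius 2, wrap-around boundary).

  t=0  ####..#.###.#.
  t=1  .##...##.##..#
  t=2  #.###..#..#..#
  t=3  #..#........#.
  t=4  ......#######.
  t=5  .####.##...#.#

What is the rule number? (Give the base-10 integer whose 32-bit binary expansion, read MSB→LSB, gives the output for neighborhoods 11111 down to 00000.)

1628108967

  [31] ##### => .  t=4,i=8
  [30] ####. => #  t=0,i=2
  [29] ###.# => #  t=0,i=10
  [28] ###.. => .  t=0,i=3
  [27] ##.## => .  t=1,i=8
  [26] ##.#. => .  t=0,i=11
  [25] ##..# => .  t=0,i=4
  [24] ##... => #  t=1,i=3
  [23] #.### => .  t=0,i=0
  [22] #.##. => .  t=1,i=1
  [21] #.#.# => .  t=0,i=12
  [20] #.#.. => .  t=3,i=0
  [19] #..## => #  t=2,i=12
  [18] #..#. => .  t=0,i=5
  [17] #...# => #  t=1,i=4
  [16] #.... => .  t=3,i=5
  [15] .#### => #  t=0,i=1
  [14] .###. => #  t=0,i=9
  [13] .##.# => #  t=1,i=7
  [12] .##.. => #  t=1,i=2
  [11] .#.## => #  t=0,i=7
  [10] .#.#. => .  t=3,i=13
  [9] .#..# => .  t=2,i=8
  [8] .#... => .  t=3,i=4
  [7] ..### => #  t=4,i=6
  [6] ..##. => .  t=1,i=6
  [5] ..#.# => #  t=0,i=6
  [4] ..#.. => .  t=2,i=7
  [3] ...## => .  t=1,i=5
  [2] ...#. => #  t=3,i=11
  [1] ....# => #  t=3,i=10
  [0] ..... => #  t=3,i=6
  bits 01100001000010101111100010100111 = 1628108967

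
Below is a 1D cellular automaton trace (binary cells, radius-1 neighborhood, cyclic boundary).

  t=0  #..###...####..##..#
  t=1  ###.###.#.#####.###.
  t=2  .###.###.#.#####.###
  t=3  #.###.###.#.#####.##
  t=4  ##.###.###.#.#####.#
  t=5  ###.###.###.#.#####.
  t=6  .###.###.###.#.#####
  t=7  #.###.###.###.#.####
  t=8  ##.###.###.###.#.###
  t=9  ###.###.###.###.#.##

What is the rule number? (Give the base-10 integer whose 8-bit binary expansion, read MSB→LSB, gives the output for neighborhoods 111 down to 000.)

  [7] ### => #  t=0,i=4
  [6] ##. => #  t=0,i=0
  [5] #.# => #  t=1,i=3
  [4] #.. => #  t=0,i=1
  [3] .## => .  t=0,i=3
  [2] .#. => .  t=1,i=8
  [1] ..# => #  t=0,i=2
  [0] ... => .  t=0,i=7
  bits 11110010 = 242

242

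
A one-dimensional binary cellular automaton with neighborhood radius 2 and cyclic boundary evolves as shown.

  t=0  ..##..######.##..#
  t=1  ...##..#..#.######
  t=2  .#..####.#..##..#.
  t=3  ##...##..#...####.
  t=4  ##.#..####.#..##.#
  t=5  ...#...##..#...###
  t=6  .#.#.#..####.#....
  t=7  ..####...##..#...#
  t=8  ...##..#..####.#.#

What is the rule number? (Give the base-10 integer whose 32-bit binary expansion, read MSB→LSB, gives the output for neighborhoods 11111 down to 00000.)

1257681938

  ##### -> .   bit 31 = 0  t=0,i=8
  ####. -> #   bit 30 = 1  t=0,i=10
  ###.# -> .   bit 29 = 0  t=0,i=11
  ###.. -> .   bit 28 = 0  t=1,i=17
  ##.## -> #   bit 27 = 1  t=0,i=12
  ##.#. -> .   bit 26 = 0  t=2,i=8
  ##..# -> #   bit 25 = 1  t=0,i=4
  ##... -> .   bit 24 = 0  t=1,i=0
  #.### -> #   bit 23 = 1  t=1,i=12
  #.##. -> #   bit 22 = 1  t=0,i=13
  #.#.# -> #   bit 21 = 1  t=6,i=3
  #.#.. -> #   bit 20 = 1  t=2,i=9
  #..## -> .   bit 19 = 0  t=0,i=1
  #..#. -> #   bit 18 = 1  t=0,i=16
  #...# -> #   bit 17 = 1  t=1,i=1
  #.... -> .   bit 16 = 0  t=6,i=15
  .#### -> #   bit 15 = 1  t=0,i=7
  .###. -> .   bit 14 = 0  t=4,i=0
  .##.# -> #   bit 13 = 1  t=4,i=15
  .##.. -> #   bit 12 = 1  t=0,i=3
  .#.## -> .   bit 11 = 0  t=1,i=11
  .#.#. -> #   bit 10 = 1  t=6,i=2
  .#..# -> .   bit 9 = 0  t=0,i=0
  .#... -> .   bit 8 = 0  t=3,i=10
  ..### -> .   bit 7 = 0  t=0,i=6
  ..##. -> .   bit 6 = 0  t=0,i=2
  ..#.# -> .   bit 5 = 0  t=1,i=10
  ..#.. -> #   bit 4 = 1  t=0,i=17
  ...## -> .   bit 3 = 0  t=1,i=2
  ...#. -> .   bit 2 = 0  t=5,i=2
  ....# -> #   bit 1 = 1  t=6,i=17
  ..... -> .   bit 0 = 0  t=6,i=16
  bits 01001010111101101011010000010010 = 1257681938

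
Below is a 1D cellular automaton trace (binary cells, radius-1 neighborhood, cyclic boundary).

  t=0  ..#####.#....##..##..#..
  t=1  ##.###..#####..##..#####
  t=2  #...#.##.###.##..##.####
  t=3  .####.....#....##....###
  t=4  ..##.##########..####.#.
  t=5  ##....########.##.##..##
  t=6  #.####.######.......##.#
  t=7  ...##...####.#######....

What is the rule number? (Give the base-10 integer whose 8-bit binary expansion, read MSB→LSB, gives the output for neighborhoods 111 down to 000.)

151

  ###|#  b7=1 t=0,i=3
  ##.|.  b6=0 t=0,i=6
  #.#|.  b5=0 t=0,i=7
  #..|#  b4=1 t=0,i=9
  .##|.  b3=0 t=0,i=2
  .#.|#  b2=1 t=0,i=8
  ..#|#  b1=1 t=0,i=1
  ...|#  b0=1 t=0,i=0
  bits 10010111 = 151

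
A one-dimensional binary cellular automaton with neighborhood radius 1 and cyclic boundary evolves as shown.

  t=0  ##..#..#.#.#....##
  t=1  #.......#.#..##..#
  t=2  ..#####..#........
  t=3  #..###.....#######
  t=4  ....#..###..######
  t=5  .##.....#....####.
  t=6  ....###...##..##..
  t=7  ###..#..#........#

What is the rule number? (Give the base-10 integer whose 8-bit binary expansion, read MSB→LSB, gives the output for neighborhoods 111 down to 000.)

161

  nb ###: next=#  (t=0,i=0, bit7=1)
  nb ##.: next=.  (t=0,i=1, bit6=0)
  nb #.#: next=#  (t=0,i=8, bit5=1)
  nb #..: next=.  (t=0,i=2, bit4=0)
  nb .##: next=.  (t=0,i=16, bit3=0)
  nb .#.: next=.  (t=0,i=4, bit2=0)
  nb ..#: next=.  (t=0,i=3, bit1=0)
  nb ...: next=#  (t=0,i=13, bit0=1)
  bits 10100001 = 161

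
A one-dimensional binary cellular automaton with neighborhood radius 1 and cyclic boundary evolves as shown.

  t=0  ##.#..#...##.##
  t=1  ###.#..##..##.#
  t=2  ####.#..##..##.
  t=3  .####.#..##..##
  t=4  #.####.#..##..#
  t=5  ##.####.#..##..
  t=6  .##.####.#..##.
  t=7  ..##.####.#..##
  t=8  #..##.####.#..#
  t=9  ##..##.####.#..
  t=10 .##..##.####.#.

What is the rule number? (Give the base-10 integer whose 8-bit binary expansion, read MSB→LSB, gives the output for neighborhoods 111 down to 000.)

241

  ### -> #   bit 7 = 1  t=0,i=0
  ##. -> #   bit 6 = 1  t=0,i=1
  #.# -> #   bit 5 = 1  t=0,i=2
  #.. -> #   bit 4 = 1  t=0,i=4
  .## -> .   bit 3 = 0  t=0,i=10
  .#. -> .   bit 2 = 0  t=0,i=3
  ..# -> .   bit 1 = 0  t=0,i=5
  ... -> #   bit 0 = 1  t=0,i=8
  bits 11110001 = 241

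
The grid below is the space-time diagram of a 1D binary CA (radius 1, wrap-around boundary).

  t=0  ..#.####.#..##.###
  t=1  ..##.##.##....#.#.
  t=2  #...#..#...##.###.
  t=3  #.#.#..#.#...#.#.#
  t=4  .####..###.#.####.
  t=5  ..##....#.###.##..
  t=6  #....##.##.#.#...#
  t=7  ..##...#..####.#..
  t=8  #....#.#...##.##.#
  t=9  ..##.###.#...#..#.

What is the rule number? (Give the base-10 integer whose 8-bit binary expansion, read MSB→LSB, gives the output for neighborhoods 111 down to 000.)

  [7] ### => #  t=0,i=5
  [6] ##. => .  t=0,i=7
  [5] #.# => #  t=0,i=3
  [4] #.. => .  t=0,i=0
  [3] .## => .  t=0,i=4
  [2] .#. => #  t=0,i=2
  [1] ..# => .  t=0,i=1
  [0] ... => #  t=1,i=0
  bits 10100101 = 165

165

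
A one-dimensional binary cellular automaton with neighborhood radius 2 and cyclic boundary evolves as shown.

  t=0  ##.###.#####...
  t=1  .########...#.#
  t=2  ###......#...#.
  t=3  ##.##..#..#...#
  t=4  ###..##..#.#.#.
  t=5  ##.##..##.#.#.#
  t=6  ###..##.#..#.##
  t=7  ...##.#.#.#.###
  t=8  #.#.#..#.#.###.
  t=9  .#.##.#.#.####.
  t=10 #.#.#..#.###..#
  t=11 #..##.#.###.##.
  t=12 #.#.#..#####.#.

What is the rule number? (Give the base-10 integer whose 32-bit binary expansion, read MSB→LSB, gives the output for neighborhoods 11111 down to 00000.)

  ##### -> .   bit 31 = 0  t=0,i=9
  ####. -> .   bit 30 = 0  t=0,i=10
  ###.# -> #   bit 29 = 1  t=0,i=5
  ###.. -> .   bit 28 = 0  t=0,i=11
  ##.## -> #   bit 27 = 1  t=0,i=2
  ##.#. -> .   bit 26 = 0  t=5,i=9
  ##..# -> #   bit 25 = 1  t=3,i=5
  ##... -> #   bit 24 = 1  t=0,i=12
  #.### -> #   bit 23 = 1  t=0,i=3
  #.##. -> .   bit 22 = 0  t=3,i=3
  #.#.# -> .   bit 21 = 0  t=1,i=14
  #.#.. -> #   bit 20 = 1  t=6,i=8
  #..## -> #   bit 19 = 1  t=4,i=4
  #..#. -> #   bit 18 = 1  t=3,i=6
  #...# -> .   bit 17 = 0  t=0,i=13
  #.... -> #   bit 16 = 1  t=2,i=4
  .#### -> #   bit 15 = 1  t=0,i=8
  .###. -> #   bit 14 = 1  t=0,i=4
  .##.# -> #   bit 13 = 1  t=0,i=1
  .##.. -> .   bit 12 = 0  t=3,i=4
  .#.## -> #   bit 11 = 1  t=1,i=0
  .#.#. -> #   bit 10 = 1  t=1,i=13
  .#..# -> .   bit 9 = 0  t=3,i=8
  .#... -> #   bit 8 = 1  t=2,i=10
  ..### -> .   bit 7 = 0  t=3,i=14
  ..##. -> .   bit 6 = 0  t=0,i=0
  ..#.# -> .   bit 5 = 0  t=1,i=12
  ..#.. -> .   bit 4 = 0  t=2,i=9
  ...## -> #   bit 3 = 1  t=0,i=14
  ...#. -> .   bit 2 = 0  t=1,i=11
  ....# -> #   bit 1 = 1  t=2,i=7
  ..... -> .   bit 0 = 0  t=2,i=5
  bits 00101011100111011110110100001010 = 731770122

731770122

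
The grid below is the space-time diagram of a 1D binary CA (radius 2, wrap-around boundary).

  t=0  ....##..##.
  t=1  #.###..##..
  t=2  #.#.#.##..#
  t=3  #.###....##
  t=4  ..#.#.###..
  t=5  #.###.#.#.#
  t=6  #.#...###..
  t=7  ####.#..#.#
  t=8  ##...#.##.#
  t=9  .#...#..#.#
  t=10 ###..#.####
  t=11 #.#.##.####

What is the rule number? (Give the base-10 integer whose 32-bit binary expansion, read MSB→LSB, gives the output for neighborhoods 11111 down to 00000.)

2428347770

  nb #####: next=#  (t=7,i=1, bit31=1)
  nb ####.: next=.  (t=7,i=2, bit30=0)
  nb ###.#: next=.  (t=3,i=0, bit29=0)
  nb ###..: next=#  (t=1,i=4, bit28=1)
  nb ##.##: next=.  (t=3,i=1, bit27=0)
  nb ##.#.: next=.  (t=2,i=1, bit26=0)
  nb ##..#: next=.  (t=0,i=6, bit25=0)
  nb ##...: next=.  (t=0,i=10, bit24=0)
  nb #.###: next=#  (t=1,i=2, bit23=1)
  nb #.##.: next=.  (t=2,i=6, bit22=0)
  nb #.#.#: next=#  (t=2,i=2, bit21=1)
  nb #.#..: next=#  (t=6,i=2, bit20=1)
  nb #..##: next=#  (t=0,i=7, bit19=1)
  nb #..#.: next=#  (t=1,i=10, bit18=1)
  nb #...#: next=.  (t=6,i=4, bit17=0)
  nb #....: next=#  (t=0,i=0, bit16=1)
  nb .####: next=#  (t=7,i=0, bit15=1)
  nb .###.: next=.  (t=1,i=3, bit14=0)
  nb .##.#: next=#  (t=2,i=0, bit13=1)
  nb .##..: next=.  (t=0,i=5, bit12=0)
  nb .#.##: next=.  (t=1,i=1, bit11=0)
  nb .#.#.: next=#  (t=2,i=3, bit10=1)
  nb .#..#: next=.  (t=7,i=6, bit9=0)
  nb .#...: next=#  (t=6,i=3, bit8=1)
  nb ..###: next=.  (t=3,i=9, bit7=0)
  nb ..##.: next=#  (t=0,i=4, bit6=1)
  nb ..#.#: next=#  (t=1,i=0, bit5=1)
  nb ..#..: next=#  (t=9,i=5, bit4=1)
  nb ...##: next=#  (t=0,i=3, bit3=1)
  nb ...#.: next=.  (t=4,i=1, bit2=0)
  nb ....#: next=#  (t=0,i=2, bit1=1)
  nb .....: next=.  (t=0,i=1, bit0=0)
  bits 10010000101111011010010101111010 = 2428347770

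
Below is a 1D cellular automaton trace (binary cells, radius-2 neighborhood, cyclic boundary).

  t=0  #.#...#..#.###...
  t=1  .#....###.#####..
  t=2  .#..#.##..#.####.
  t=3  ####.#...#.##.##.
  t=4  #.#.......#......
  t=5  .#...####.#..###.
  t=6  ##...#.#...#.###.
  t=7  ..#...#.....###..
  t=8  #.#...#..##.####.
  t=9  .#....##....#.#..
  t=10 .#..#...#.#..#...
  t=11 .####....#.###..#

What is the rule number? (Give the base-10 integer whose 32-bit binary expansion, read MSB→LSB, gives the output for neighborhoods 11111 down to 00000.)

  #####|#  b31=1 t=1,i=12
  ####.|#  b30=1 t=1,i=13
  ###.#|.  b29=0 t=1,i=8
  ###..|#  b28=1 t=0,i=13
  ##.##|.  b27=0 t=1,i=9
  ##.#.|.  b26=0 t=3,i=4
  ##..#|.  b25=0 t=2,i=8
  ##...|#  b24=1 t=0,i=14
  #.###|#  b23=1 t=0,i=11
  #.##.|.  b22=0 t=2,i=6
  #.#.#|.  b21=0 t=8,i=0
  #.#..|.  b20=0 t=0,i=2
  #..##|.  b19=0 t=5,i=12
  #..#.|#  b18=1 t=0,i=8
  #...#|.  b17=0 t=0,i=4
  #....|.  b16=0 t=1,i=3
  .####|.  b15=0 t=1,i=11
  .###.|#  b14=1 t=0,i=12
  .##.#|.  b13=0 t=3,i=12
  .##..|.  b12=0 t=2,i=7
  .#.##|#  b11=1 t=0,i=10
  .#.#.|#  b10=1 t=0,i=1
  .#..#|#  b9=1 t=0,i=7
  .#...|.  b8=0 t=0,i=3
  ..###|#  b7=1 t=1,i=6
  ..##.|.  b6=0 t=8,i=9
  ..#.#|.  b5=0 t=0,i=0
  ..#..|#  b4=1 t=0,i=6
  ...##|.  b3=0 t=1,i=5
  ...#.|.  b2=0 t=0,i=5
  ....#|#  b1=1 t=1,i=4
  .....|#  b0=1 t=4,i=5
  bits 11010001100001000100111010010011 = 3515109011

3515109011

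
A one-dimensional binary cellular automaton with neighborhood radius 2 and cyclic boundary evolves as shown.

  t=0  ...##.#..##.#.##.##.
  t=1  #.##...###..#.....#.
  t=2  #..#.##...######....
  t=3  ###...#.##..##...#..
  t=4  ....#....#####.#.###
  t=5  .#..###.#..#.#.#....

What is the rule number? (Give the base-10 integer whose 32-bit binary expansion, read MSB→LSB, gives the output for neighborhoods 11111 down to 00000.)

  [31] ##### => #  t=2,i=12
  [30] ####. => .  t=2,i=14
  [29] ###.# => #  t=4,i=13
  [28] ###.. => .  t=1,i=9
  [27] ##.## => .  t=0,i=16
  [26] ##.#. => .  t=0,i=5
  [25] ##..# => #  t=1,i=10
  [24] ##... => .  t=0,i=19
  [23] #.### => .  t=4,i=17
  [22] #.##. => .  t=0,i=14
  [21] #.#.# => #  t=0,i=12
  [20] #.#.. => .  t=0,i=6
  [19] #..## => #  t=0,i=8
  [18] #..#. => #  t=1,i=11
  [17] #...# => #  t=1,i=5
  [16] #.... => #  t=0,i=0
  [15] .#### => .  t=2,i=11
  [14] .###. => .  t=1,i=8
  [13] .##.# => .  t=0,i=4
  [12] .##.. => #  t=0,i=18
  [11] .#.## => .  t=0,i=13
  [10] .#.#. => .  t=1,i=19
  [9] .#..# => #  t=0,i=7
  [8] .#... => #  t=1,i=13
  [7] ..### => .  t=1,i=7
  [6] ..##. => #  t=0,i=3
  [5] ..#.# => .  t=1,i=18
  [4] ..#.. => #  t=1,i=12
  [3] ...## => #  t=0,i=2
  [2] ...#. => .  t=1,i=17
  [1] ....# => .  t=0,i=1
  [0] ..... => #  t=1,i=15
  bits 10100010001011110001001101011001 = 2720994137

2720994137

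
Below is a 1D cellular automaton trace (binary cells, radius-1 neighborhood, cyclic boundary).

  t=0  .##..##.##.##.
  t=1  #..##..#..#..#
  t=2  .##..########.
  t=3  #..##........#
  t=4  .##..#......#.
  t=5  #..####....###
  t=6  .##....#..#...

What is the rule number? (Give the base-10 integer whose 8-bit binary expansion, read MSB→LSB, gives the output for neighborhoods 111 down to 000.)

  [7] ### => .  t=2,i=6
  [6] ##. => .  t=0,i=2
  [5] #.# => #  t=0,i=7
  [4] #.. => #  t=0,i=3
  [3] .## => .  t=0,i=1
  [2] .#. => #  t=1,i=7
  [1] ..# => #  t=0,i=0
  [0] ... => .  t=3,i=6
  bits 00110110 = 54

54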